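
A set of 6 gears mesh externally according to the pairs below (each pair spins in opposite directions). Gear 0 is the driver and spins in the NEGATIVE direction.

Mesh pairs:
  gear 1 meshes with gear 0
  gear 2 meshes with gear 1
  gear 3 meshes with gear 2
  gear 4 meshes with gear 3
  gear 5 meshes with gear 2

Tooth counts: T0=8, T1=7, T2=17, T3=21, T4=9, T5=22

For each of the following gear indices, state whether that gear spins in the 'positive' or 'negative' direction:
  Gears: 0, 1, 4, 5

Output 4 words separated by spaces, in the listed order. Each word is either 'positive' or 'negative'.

Gear 0 (driver): negative (depth 0)
  gear 1: meshes with gear 0 -> depth 1 -> positive (opposite of gear 0)
  gear 2: meshes with gear 1 -> depth 2 -> negative (opposite of gear 1)
  gear 3: meshes with gear 2 -> depth 3 -> positive (opposite of gear 2)
  gear 4: meshes with gear 3 -> depth 4 -> negative (opposite of gear 3)
  gear 5: meshes with gear 2 -> depth 3 -> positive (opposite of gear 2)
Queried indices 0, 1, 4, 5 -> negative, positive, negative, positive

Answer: negative positive negative positive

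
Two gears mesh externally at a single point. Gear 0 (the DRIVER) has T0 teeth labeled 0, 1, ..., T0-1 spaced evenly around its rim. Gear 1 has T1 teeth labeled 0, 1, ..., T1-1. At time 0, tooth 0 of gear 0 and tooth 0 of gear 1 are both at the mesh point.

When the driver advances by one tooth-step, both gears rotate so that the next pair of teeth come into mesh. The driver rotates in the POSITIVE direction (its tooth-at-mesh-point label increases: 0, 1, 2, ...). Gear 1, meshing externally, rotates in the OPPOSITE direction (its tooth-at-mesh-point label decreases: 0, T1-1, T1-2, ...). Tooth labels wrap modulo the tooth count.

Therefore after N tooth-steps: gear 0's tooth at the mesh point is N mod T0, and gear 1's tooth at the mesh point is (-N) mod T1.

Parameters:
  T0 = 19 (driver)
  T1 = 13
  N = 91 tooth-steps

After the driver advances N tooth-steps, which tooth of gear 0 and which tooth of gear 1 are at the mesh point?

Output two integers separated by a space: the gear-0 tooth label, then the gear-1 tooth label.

Gear 0 (driver, T0=19): tooth at mesh = N mod T0
  91 = 4 * 19 + 15, so 91 mod 19 = 15
  gear 0 tooth = 15
Gear 1 (driven, T1=13): tooth at mesh = (-N) mod T1
  91 = 7 * 13 + 0, so 91 mod 13 = 0
  (-91) mod 13 = 0
Mesh after 91 steps: gear-0 tooth 15 meets gear-1 tooth 0

Answer: 15 0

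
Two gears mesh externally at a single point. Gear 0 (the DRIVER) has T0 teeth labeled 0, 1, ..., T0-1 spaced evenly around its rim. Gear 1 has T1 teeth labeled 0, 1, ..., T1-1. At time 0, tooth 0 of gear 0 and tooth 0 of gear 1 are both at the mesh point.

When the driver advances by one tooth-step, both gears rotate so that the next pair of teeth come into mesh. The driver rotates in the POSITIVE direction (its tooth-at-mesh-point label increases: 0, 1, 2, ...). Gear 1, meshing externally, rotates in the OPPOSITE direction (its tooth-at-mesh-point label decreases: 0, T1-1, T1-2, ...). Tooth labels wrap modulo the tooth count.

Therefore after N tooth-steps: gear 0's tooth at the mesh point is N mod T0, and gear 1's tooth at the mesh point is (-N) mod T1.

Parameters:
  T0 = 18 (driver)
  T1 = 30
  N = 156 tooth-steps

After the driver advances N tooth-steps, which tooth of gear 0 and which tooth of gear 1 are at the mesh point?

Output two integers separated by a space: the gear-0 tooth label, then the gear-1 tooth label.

Answer: 12 24

Derivation:
Gear 0 (driver, T0=18): tooth at mesh = N mod T0
  156 = 8 * 18 + 12, so 156 mod 18 = 12
  gear 0 tooth = 12
Gear 1 (driven, T1=30): tooth at mesh = (-N) mod T1
  156 = 5 * 30 + 6, so 156 mod 30 = 6
  (-156) mod 30 = (-6) mod 30 = 30 - 6 = 24
Mesh after 156 steps: gear-0 tooth 12 meets gear-1 tooth 24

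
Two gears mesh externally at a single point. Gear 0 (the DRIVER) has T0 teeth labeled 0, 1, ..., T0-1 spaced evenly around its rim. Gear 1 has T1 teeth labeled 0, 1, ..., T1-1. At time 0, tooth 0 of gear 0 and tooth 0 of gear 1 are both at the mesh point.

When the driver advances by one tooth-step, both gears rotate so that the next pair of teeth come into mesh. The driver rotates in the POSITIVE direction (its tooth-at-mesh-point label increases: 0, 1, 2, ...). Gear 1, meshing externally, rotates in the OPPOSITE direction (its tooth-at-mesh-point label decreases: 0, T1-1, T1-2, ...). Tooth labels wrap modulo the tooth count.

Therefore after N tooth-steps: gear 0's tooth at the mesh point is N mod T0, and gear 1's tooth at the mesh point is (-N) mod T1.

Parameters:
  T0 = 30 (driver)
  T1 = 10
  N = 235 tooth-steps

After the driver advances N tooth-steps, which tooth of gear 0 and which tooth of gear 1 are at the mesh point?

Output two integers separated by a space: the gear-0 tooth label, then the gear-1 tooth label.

Gear 0 (driver, T0=30): tooth at mesh = N mod T0
  235 = 7 * 30 + 25, so 235 mod 30 = 25
  gear 0 tooth = 25
Gear 1 (driven, T1=10): tooth at mesh = (-N) mod T1
  235 = 23 * 10 + 5, so 235 mod 10 = 5
  (-235) mod 10 = (-5) mod 10 = 10 - 5 = 5
Mesh after 235 steps: gear-0 tooth 25 meets gear-1 tooth 5

Answer: 25 5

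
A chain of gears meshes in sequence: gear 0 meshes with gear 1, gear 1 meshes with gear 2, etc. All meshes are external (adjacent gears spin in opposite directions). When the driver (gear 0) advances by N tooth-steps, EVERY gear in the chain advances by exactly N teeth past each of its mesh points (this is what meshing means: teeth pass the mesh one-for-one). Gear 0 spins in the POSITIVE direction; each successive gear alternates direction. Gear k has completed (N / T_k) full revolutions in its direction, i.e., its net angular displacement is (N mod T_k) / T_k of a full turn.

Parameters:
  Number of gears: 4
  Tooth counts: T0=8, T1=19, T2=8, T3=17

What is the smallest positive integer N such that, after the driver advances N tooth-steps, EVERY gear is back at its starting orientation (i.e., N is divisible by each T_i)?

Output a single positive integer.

Answer: 2584

Derivation:
Gear k returns to start when N is a multiple of T_k.
All gears at start simultaneously when N is a common multiple of [8, 19, 8, 17]; the smallest such N is lcm(8, 19, 8, 17).
Start: lcm = T0 = 8
Fold in T1=19: gcd(8, 19) = 1; lcm(8, 19) = 8 * 19 / 1 = 152 / 1 = 152
Fold in T2=8: gcd(152, 8) = 8; lcm(152, 8) = 152 * 8 / 8 = 1216 / 8 = 152
Fold in T3=17: gcd(152, 17) = 1; lcm(152, 17) = 152 * 17 / 1 = 2584 / 1 = 2584
Full cycle length = 2584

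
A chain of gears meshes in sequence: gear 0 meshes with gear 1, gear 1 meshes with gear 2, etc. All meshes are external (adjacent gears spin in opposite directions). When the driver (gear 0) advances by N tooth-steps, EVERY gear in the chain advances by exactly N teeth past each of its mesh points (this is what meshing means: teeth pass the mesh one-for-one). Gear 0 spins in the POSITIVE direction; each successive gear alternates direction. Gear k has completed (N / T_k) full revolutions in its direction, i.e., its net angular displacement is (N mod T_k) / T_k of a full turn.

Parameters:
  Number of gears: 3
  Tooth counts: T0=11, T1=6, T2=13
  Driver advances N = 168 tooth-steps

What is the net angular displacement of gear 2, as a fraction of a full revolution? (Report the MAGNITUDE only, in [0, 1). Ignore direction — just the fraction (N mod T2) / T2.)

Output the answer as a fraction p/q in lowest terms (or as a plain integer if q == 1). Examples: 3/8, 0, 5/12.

Answer: 12/13

Derivation:
Chain of 3 gears, tooth counts: [11, 6, 13]
  gear 0: T0=11, direction=positive, advance = 168 mod 11 = 3 teeth = 3/11 turn
  gear 1: T1=6, direction=negative, advance = 168 mod 6 = 0 teeth = 0/6 turn
  gear 2: T2=13, direction=positive, advance = 168 mod 13 = 12 teeth = 12/13 turn
Gear 2: 168 mod 13 = 12
Fraction = 12 / 13 = 12/13 (gcd(12,13)=1) = 12/13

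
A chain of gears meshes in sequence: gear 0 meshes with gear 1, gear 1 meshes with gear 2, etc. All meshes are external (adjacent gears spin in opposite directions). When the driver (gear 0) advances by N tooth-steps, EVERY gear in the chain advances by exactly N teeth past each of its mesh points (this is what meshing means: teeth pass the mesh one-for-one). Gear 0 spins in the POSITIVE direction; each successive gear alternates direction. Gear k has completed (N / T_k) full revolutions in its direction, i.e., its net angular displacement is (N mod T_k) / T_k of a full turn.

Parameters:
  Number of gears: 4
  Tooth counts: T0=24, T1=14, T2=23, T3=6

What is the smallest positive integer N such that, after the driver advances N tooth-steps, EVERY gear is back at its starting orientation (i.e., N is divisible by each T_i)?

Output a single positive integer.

Gear k returns to start when N is a multiple of T_k.
All gears at start simultaneously when N is a common multiple of [24, 14, 23, 6]; the smallest such N is lcm(24, 14, 23, 6).
Start: lcm = T0 = 24
Fold in T1=14: gcd(24, 14) = 2; lcm(24, 14) = 24 * 14 / 2 = 336 / 2 = 168
Fold in T2=23: gcd(168, 23) = 1; lcm(168, 23) = 168 * 23 / 1 = 3864 / 1 = 3864
Fold in T3=6: gcd(3864, 6) = 6; lcm(3864, 6) = 3864 * 6 / 6 = 23184 / 6 = 3864
Full cycle length = 3864

Answer: 3864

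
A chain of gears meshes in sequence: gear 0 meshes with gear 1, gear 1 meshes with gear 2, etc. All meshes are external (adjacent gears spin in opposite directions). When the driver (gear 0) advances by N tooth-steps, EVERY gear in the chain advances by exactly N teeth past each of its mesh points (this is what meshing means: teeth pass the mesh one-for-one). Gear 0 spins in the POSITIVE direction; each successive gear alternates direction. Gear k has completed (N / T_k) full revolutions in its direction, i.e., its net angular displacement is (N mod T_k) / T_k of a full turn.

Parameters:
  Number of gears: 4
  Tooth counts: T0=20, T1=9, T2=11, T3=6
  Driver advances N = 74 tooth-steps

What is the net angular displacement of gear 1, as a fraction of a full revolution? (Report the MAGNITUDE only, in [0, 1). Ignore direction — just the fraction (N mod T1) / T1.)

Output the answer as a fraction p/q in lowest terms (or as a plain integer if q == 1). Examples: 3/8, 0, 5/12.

Chain of 4 gears, tooth counts: [20, 9, 11, 6]
  gear 0: T0=20, direction=positive, advance = 74 mod 20 = 14 teeth = 14/20 turn
  gear 1: T1=9, direction=negative, advance = 74 mod 9 = 2 teeth = 2/9 turn
  gear 2: T2=11, direction=positive, advance = 74 mod 11 = 8 teeth = 8/11 turn
  gear 3: T3=6, direction=negative, advance = 74 mod 6 = 2 teeth = 2/6 turn
Gear 1: 74 mod 9 = 2
Fraction = 2 / 9 = 2/9 (gcd(2,9)=1) = 2/9

Answer: 2/9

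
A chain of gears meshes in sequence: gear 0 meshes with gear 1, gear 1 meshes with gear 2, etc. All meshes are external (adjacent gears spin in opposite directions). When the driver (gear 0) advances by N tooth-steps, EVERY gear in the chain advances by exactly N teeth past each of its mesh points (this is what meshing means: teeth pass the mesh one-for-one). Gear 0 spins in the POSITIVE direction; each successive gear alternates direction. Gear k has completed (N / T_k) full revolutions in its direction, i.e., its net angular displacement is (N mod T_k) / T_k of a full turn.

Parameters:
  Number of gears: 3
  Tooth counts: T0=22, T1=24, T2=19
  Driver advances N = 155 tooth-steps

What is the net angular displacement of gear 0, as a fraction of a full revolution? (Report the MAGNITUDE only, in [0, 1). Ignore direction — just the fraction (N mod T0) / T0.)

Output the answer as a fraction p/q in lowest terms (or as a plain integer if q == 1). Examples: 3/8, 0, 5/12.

Chain of 3 gears, tooth counts: [22, 24, 19]
  gear 0: T0=22, direction=positive, advance = 155 mod 22 = 1 teeth = 1/22 turn
  gear 1: T1=24, direction=negative, advance = 155 mod 24 = 11 teeth = 11/24 turn
  gear 2: T2=19, direction=positive, advance = 155 mod 19 = 3 teeth = 3/19 turn
Gear 0: 155 mod 22 = 1
Fraction = 1 / 22 = 1/22 (gcd(1,22)=1) = 1/22

Answer: 1/22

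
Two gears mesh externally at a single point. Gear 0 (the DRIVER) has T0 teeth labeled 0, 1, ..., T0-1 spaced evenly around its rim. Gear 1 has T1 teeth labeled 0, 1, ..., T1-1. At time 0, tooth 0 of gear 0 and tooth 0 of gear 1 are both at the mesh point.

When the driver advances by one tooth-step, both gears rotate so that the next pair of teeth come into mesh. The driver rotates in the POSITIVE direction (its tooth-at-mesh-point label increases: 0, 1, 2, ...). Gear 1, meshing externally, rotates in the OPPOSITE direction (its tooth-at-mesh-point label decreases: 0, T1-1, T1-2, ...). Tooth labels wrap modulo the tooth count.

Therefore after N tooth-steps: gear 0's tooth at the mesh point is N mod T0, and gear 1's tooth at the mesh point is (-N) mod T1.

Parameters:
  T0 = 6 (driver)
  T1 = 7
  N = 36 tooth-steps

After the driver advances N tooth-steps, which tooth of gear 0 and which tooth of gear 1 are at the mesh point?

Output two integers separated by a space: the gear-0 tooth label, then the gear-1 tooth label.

Gear 0 (driver, T0=6): tooth at mesh = N mod T0
  36 = 6 * 6 + 0, so 36 mod 6 = 0
  gear 0 tooth = 0
Gear 1 (driven, T1=7): tooth at mesh = (-N) mod T1
  36 = 5 * 7 + 1, so 36 mod 7 = 1
  (-36) mod 7 = (-1) mod 7 = 7 - 1 = 6
Mesh after 36 steps: gear-0 tooth 0 meets gear-1 tooth 6

Answer: 0 6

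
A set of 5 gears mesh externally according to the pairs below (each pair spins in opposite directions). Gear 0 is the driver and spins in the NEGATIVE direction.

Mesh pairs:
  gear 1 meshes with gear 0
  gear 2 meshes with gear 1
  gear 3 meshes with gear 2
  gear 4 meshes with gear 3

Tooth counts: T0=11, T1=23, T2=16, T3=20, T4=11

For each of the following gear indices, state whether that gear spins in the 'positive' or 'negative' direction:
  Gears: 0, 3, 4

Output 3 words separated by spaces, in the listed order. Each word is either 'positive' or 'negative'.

Answer: negative positive negative

Derivation:
Gear 0 (driver): negative (depth 0)
  gear 1: meshes with gear 0 -> depth 1 -> positive (opposite of gear 0)
  gear 2: meshes with gear 1 -> depth 2 -> negative (opposite of gear 1)
  gear 3: meshes with gear 2 -> depth 3 -> positive (opposite of gear 2)
  gear 4: meshes with gear 3 -> depth 4 -> negative (opposite of gear 3)
Queried indices 0, 3, 4 -> negative, positive, negative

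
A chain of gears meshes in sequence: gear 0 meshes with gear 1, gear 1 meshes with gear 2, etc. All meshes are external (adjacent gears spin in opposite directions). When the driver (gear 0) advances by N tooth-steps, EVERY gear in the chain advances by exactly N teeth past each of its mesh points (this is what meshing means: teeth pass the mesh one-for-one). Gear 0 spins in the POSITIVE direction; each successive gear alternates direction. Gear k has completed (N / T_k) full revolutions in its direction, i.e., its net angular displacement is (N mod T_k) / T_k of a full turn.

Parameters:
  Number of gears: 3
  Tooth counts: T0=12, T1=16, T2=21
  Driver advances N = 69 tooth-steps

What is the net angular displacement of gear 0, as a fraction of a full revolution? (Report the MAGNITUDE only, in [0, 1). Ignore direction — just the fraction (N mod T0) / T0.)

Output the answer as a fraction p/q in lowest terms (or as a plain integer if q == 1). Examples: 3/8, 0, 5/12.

Answer: 3/4

Derivation:
Chain of 3 gears, tooth counts: [12, 16, 21]
  gear 0: T0=12, direction=positive, advance = 69 mod 12 = 9 teeth = 9/12 turn
  gear 1: T1=16, direction=negative, advance = 69 mod 16 = 5 teeth = 5/16 turn
  gear 2: T2=21, direction=positive, advance = 69 mod 21 = 6 teeth = 6/21 turn
Gear 0: 69 mod 12 = 9
Fraction = 9 / 12 = 3/4 (gcd(9,12)=3) = 3/4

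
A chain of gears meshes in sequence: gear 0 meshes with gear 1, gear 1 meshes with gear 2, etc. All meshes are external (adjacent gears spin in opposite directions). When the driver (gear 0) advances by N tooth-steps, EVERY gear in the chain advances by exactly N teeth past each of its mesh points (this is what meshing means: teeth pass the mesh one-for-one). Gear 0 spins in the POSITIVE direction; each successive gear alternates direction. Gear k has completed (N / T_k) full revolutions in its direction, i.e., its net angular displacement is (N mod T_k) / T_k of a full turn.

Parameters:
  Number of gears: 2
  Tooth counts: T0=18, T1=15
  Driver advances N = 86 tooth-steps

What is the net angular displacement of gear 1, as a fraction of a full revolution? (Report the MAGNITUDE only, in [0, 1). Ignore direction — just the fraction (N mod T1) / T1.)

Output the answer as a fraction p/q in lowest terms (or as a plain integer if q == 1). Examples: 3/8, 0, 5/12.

Answer: 11/15

Derivation:
Chain of 2 gears, tooth counts: [18, 15]
  gear 0: T0=18, direction=positive, advance = 86 mod 18 = 14 teeth = 14/18 turn
  gear 1: T1=15, direction=negative, advance = 86 mod 15 = 11 teeth = 11/15 turn
Gear 1: 86 mod 15 = 11
Fraction = 11 / 15 = 11/15 (gcd(11,15)=1) = 11/15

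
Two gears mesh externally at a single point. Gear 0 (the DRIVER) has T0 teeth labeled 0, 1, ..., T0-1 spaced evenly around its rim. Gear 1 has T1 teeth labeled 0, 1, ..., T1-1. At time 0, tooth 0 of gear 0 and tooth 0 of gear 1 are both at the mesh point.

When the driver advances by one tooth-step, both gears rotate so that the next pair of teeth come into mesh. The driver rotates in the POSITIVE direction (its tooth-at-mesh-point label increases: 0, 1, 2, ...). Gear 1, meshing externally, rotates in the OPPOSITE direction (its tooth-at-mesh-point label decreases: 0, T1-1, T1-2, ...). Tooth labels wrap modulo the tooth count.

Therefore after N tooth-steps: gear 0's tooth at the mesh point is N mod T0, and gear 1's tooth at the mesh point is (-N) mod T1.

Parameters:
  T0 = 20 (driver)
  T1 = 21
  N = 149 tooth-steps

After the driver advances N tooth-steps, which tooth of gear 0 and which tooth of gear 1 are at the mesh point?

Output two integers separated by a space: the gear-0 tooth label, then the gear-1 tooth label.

Answer: 9 19

Derivation:
Gear 0 (driver, T0=20): tooth at mesh = N mod T0
  149 = 7 * 20 + 9, so 149 mod 20 = 9
  gear 0 tooth = 9
Gear 1 (driven, T1=21): tooth at mesh = (-N) mod T1
  149 = 7 * 21 + 2, so 149 mod 21 = 2
  (-149) mod 21 = (-2) mod 21 = 21 - 2 = 19
Mesh after 149 steps: gear-0 tooth 9 meets gear-1 tooth 19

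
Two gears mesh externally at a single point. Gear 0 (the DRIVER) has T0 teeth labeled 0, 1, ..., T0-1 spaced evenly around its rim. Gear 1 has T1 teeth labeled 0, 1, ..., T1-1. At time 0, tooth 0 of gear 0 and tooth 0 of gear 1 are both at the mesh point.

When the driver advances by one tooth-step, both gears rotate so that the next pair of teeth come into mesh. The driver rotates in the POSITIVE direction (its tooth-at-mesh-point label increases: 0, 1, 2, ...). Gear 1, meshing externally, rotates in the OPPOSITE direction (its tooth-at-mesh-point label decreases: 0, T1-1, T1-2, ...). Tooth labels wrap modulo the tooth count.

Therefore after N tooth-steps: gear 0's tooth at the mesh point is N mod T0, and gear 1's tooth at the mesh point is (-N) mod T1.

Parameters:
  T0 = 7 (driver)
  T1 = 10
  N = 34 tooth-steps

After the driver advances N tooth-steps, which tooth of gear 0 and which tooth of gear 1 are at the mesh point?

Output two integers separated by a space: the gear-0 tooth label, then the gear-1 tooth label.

Answer: 6 6

Derivation:
Gear 0 (driver, T0=7): tooth at mesh = N mod T0
  34 = 4 * 7 + 6, so 34 mod 7 = 6
  gear 0 tooth = 6
Gear 1 (driven, T1=10): tooth at mesh = (-N) mod T1
  34 = 3 * 10 + 4, so 34 mod 10 = 4
  (-34) mod 10 = (-4) mod 10 = 10 - 4 = 6
Mesh after 34 steps: gear-0 tooth 6 meets gear-1 tooth 6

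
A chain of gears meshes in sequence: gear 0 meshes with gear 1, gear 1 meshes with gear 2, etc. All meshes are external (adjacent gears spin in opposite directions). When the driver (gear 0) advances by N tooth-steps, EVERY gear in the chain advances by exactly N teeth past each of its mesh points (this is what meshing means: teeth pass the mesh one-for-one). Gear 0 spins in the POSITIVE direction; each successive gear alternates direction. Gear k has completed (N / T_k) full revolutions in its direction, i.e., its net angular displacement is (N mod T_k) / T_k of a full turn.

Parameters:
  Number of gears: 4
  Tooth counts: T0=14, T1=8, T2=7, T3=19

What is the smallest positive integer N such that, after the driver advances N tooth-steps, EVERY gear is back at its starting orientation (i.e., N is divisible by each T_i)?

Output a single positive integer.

Answer: 1064

Derivation:
Gear k returns to start when N is a multiple of T_k.
All gears at start simultaneously when N is a common multiple of [14, 8, 7, 19]; the smallest such N is lcm(14, 8, 7, 19).
Start: lcm = T0 = 14
Fold in T1=8: gcd(14, 8) = 2; lcm(14, 8) = 14 * 8 / 2 = 112 / 2 = 56
Fold in T2=7: gcd(56, 7) = 7; lcm(56, 7) = 56 * 7 / 7 = 392 / 7 = 56
Fold in T3=19: gcd(56, 19) = 1; lcm(56, 19) = 56 * 19 / 1 = 1064 / 1 = 1064
Full cycle length = 1064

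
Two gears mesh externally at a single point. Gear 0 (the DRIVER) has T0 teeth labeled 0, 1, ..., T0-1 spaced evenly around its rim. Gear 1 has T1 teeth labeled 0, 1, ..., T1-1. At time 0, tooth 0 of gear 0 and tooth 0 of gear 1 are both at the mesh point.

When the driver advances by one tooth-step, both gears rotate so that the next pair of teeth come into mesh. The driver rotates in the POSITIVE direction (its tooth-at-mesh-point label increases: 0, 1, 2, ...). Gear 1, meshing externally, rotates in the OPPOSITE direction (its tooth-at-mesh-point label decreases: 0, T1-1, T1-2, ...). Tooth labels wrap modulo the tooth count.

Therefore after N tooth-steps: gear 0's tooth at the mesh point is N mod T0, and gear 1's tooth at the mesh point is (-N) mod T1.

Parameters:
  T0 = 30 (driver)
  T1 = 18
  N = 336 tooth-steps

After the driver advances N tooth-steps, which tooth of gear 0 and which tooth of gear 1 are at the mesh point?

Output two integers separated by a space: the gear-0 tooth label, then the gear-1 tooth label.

Gear 0 (driver, T0=30): tooth at mesh = N mod T0
  336 = 11 * 30 + 6, so 336 mod 30 = 6
  gear 0 tooth = 6
Gear 1 (driven, T1=18): tooth at mesh = (-N) mod T1
  336 = 18 * 18 + 12, so 336 mod 18 = 12
  (-336) mod 18 = (-12) mod 18 = 18 - 12 = 6
Mesh after 336 steps: gear-0 tooth 6 meets gear-1 tooth 6

Answer: 6 6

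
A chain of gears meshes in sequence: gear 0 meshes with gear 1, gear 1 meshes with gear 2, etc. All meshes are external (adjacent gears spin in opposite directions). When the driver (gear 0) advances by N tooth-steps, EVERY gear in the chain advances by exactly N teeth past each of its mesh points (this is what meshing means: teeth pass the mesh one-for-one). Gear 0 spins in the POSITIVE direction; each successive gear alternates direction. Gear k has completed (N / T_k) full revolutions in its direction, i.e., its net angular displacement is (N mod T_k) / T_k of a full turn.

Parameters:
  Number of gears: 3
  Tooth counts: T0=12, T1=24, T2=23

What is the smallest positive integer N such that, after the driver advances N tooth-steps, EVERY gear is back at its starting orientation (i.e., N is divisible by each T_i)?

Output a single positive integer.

Answer: 552

Derivation:
Gear k returns to start when N is a multiple of T_k.
All gears at start simultaneously when N is a common multiple of [12, 24, 23]; the smallest such N is lcm(12, 24, 23).
Start: lcm = T0 = 12
Fold in T1=24: gcd(12, 24) = 12; lcm(12, 24) = 12 * 24 / 12 = 288 / 12 = 24
Fold in T2=23: gcd(24, 23) = 1; lcm(24, 23) = 24 * 23 / 1 = 552 / 1 = 552
Full cycle length = 552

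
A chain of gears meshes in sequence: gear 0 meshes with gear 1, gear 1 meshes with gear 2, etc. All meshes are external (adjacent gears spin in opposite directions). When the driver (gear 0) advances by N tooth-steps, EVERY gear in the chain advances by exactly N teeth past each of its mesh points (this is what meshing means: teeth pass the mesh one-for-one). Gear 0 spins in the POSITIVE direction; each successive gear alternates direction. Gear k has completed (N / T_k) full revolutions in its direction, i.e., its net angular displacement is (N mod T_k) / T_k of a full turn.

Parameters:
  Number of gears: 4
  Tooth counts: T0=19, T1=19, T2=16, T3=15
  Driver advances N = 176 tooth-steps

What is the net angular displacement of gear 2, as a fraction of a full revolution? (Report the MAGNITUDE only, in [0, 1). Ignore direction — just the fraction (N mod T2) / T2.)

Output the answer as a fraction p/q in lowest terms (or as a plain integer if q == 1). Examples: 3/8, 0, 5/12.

Chain of 4 gears, tooth counts: [19, 19, 16, 15]
  gear 0: T0=19, direction=positive, advance = 176 mod 19 = 5 teeth = 5/19 turn
  gear 1: T1=19, direction=negative, advance = 176 mod 19 = 5 teeth = 5/19 turn
  gear 2: T2=16, direction=positive, advance = 176 mod 16 = 0 teeth = 0/16 turn
  gear 3: T3=15, direction=negative, advance = 176 mod 15 = 11 teeth = 11/15 turn
Gear 2: 176 mod 16 = 0
Fraction = 0 / 16 = 0/1 (gcd(0,16)=16) = 0

Answer: 0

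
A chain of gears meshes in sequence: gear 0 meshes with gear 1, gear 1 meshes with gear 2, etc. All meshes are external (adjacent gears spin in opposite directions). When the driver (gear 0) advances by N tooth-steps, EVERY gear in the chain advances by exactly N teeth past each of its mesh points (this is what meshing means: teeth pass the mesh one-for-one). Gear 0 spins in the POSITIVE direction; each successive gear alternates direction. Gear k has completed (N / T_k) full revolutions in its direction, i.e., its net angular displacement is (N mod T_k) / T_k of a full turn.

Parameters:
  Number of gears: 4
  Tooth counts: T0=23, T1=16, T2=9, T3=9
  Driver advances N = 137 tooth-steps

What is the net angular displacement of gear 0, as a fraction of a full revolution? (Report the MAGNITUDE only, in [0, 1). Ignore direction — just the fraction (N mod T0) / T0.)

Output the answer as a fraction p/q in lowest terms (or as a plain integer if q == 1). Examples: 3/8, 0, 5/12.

Answer: 22/23

Derivation:
Chain of 4 gears, tooth counts: [23, 16, 9, 9]
  gear 0: T0=23, direction=positive, advance = 137 mod 23 = 22 teeth = 22/23 turn
  gear 1: T1=16, direction=negative, advance = 137 mod 16 = 9 teeth = 9/16 turn
  gear 2: T2=9, direction=positive, advance = 137 mod 9 = 2 teeth = 2/9 turn
  gear 3: T3=9, direction=negative, advance = 137 mod 9 = 2 teeth = 2/9 turn
Gear 0: 137 mod 23 = 22
Fraction = 22 / 23 = 22/23 (gcd(22,23)=1) = 22/23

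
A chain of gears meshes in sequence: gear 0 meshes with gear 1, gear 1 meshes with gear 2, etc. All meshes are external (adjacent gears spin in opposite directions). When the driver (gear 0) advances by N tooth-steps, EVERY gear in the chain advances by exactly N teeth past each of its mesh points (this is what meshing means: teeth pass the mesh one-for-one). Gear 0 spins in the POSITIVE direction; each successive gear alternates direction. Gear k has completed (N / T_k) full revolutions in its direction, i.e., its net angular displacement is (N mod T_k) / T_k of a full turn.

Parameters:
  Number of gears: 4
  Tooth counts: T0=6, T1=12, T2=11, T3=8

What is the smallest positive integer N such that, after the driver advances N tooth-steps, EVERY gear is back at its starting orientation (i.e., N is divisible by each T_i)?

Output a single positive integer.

Gear k returns to start when N is a multiple of T_k.
All gears at start simultaneously when N is a common multiple of [6, 12, 11, 8]; the smallest such N is lcm(6, 12, 11, 8).
Start: lcm = T0 = 6
Fold in T1=12: gcd(6, 12) = 6; lcm(6, 12) = 6 * 12 / 6 = 72 / 6 = 12
Fold in T2=11: gcd(12, 11) = 1; lcm(12, 11) = 12 * 11 / 1 = 132 / 1 = 132
Fold in T3=8: gcd(132, 8) = 4; lcm(132, 8) = 132 * 8 / 4 = 1056 / 4 = 264
Full cycle length = 264

Answer: 264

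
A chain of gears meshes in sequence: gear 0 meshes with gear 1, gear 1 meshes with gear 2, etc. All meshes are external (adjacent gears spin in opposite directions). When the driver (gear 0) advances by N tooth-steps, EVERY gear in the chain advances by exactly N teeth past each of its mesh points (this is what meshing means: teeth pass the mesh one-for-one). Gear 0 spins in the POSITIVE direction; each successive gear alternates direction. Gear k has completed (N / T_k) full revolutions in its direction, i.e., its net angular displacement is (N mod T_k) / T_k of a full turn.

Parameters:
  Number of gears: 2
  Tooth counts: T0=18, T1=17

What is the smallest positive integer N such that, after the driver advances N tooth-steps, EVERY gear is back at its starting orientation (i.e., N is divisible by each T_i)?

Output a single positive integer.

Gear k returns to start when N is a multiple of T_k.
All gears at start simultaneously when N is a common multiple of [18, 17]; the smallest such N is lcm(18, 17).
Start: lcm = T0 = 18
Fold in T1=17: gcd(18, 17) = 1; lcm(18, 17) = 18 * 17 / 1 = 306 / 1 = 306
Full cycle length = 306

Answer: 306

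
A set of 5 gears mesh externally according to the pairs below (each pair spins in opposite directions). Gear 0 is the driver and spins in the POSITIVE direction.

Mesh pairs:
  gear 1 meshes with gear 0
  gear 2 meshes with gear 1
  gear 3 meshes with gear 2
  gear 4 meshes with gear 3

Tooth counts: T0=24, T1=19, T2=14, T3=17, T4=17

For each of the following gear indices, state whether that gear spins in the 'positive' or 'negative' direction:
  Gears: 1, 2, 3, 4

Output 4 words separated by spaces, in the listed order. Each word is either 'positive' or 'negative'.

Answer: negative positive negative positive

Derivation:
Gear 0 (driver): positive (depth 0)
  gear 1: meshes with gear 0 -> depth 1 -> negative (opposite of gear 0)
  gear 2: meshes with gear 1 -> depth 2 -> positive (opposite of gear 1)
  gear 3: meshes with gear 2 -> depth 3 -> negative (opposite of gear 2)
  gear 4: meshes with gear 3 -> depth 4 -> positive (opposite of gear 3)
Queried indices 1, 2, 3, 4 -> negative, positive, negative, positive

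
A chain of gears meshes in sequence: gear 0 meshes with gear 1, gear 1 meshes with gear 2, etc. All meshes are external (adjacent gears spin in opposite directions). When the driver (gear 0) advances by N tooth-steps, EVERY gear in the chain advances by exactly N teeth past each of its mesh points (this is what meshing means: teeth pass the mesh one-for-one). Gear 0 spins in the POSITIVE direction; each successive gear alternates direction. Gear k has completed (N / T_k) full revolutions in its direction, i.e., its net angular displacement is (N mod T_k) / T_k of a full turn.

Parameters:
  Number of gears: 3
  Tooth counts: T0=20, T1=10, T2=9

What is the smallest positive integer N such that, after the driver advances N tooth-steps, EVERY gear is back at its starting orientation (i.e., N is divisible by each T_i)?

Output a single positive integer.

Gear k returns to start when N is a multiple of T_k.
All gears at start simultaneously when N is a common multiple of [20, 10, 9]; the smallest such N is lcm(20, 10, 9).
Start: lcm = T0 = 20
Fold in T1=10: gcd(20, 10) = 10; lcm(20, 10) = 20 * 10 / 10 = 200 / 10 = 20
Fold in T2=9: gcd(20, 9) = 1; lcm(20, 9) = 20 * 9 / 1 = 180 / 1 = 180
Full cycle length = 180

Answer: 180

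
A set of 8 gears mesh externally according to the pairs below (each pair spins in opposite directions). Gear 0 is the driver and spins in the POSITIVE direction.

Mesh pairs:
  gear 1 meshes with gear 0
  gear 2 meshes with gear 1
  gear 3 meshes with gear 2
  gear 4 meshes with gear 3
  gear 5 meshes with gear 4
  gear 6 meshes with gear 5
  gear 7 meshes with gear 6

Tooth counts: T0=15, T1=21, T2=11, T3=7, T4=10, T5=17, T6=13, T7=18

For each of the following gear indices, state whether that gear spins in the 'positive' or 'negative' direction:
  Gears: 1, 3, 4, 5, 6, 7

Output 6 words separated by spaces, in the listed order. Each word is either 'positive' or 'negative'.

Answer: negative negative positive negative positive negative

Derivation:
Gear 0 (driver): positive (depth 0)
  gear 1: meshes with gear 0 -> depth 1 -> negative (opposite of gear 0)
  gear 2: meshes with gear 1 -> depth 2 -> positive (opposite of gear 1)
  gear 3: meshes with gear 2 -> depth 3 -> negative (opposite of gear 2)
  gear 4: meshes with gear 3 -> depth 4 -> positive (opposite of gear 3)
  gear 5: meshes with gear 4 -> depth 5 -> negative (opposite of gear 4)
  gear 6: meshes with gear 5 -> depth 6 -> positive (opposite of gear 5)
  gear 7: meshes with gear 6 -> depth 7 -> negative (opposite of gear 6)
Queried indices 1, 3, 4, 5, 6, 7 -> negative, negative, positive, negative, positive, negative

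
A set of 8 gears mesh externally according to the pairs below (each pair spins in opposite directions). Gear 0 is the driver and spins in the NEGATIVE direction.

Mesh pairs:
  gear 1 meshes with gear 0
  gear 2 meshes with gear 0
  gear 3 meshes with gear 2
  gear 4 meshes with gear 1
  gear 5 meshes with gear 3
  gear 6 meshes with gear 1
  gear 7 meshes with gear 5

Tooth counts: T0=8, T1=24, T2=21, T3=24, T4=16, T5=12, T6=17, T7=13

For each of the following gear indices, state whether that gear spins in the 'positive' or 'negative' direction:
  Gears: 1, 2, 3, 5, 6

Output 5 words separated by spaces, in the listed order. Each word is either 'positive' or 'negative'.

Answer: positive positive negative positive negative

Derivation:
Gear 0 (driver): negative (depth 0)
  gear 1: meshes with gear 0 -> depth 1 -> positive (opposite of gear 0)
  gear 2: meshes with gear 0 -> depth 1 -> positive (opposite of gear 0)
  gear 3: meshes with gear 2 -> depth 2 -> negative (opposite of gear 2)
  gear 4: meshes with gear 1 -> depth 2 -> negative (opposite of gear 1)
  gear 5: meshes with gear 3 -> depth 3 -> positive (opposite of gear 3)
  gear 6: meshes with gear 1 -> depth 2 -> negative (opposite of gear 1)
  gear 7: meshes with gear 5 -> depth 4 -> negative (opposite of gear 5)
Queried indices 1, 2, 3, 5, 6 -> positive, positive, negative, positive, negative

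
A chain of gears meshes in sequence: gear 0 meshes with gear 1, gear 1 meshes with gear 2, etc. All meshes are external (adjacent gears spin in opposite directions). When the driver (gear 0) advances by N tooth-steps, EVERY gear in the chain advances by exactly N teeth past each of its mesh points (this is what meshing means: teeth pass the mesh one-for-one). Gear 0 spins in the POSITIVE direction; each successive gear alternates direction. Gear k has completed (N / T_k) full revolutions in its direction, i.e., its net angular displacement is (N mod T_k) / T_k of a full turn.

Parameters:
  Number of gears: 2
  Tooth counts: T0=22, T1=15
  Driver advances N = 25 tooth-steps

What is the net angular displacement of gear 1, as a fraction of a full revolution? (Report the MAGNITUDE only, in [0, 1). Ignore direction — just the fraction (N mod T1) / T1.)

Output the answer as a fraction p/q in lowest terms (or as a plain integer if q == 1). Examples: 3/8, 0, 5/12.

Chain of 2 gears, tooth counts: [22, 15]
  gear 0: T0=22, direction=positive, advance = 25 mod 22 = 3 teeth = 3/22 turn
  gear 1: T1=15, direction=negative, advance = 25 mod 15 = 10 teeth = 10/15 turn
Gear 1: 25 mod 15 = 10
Fraction = 10 / 15 = 2/3 (gcd(10,15)=5) = 2/3

Answer: 2/3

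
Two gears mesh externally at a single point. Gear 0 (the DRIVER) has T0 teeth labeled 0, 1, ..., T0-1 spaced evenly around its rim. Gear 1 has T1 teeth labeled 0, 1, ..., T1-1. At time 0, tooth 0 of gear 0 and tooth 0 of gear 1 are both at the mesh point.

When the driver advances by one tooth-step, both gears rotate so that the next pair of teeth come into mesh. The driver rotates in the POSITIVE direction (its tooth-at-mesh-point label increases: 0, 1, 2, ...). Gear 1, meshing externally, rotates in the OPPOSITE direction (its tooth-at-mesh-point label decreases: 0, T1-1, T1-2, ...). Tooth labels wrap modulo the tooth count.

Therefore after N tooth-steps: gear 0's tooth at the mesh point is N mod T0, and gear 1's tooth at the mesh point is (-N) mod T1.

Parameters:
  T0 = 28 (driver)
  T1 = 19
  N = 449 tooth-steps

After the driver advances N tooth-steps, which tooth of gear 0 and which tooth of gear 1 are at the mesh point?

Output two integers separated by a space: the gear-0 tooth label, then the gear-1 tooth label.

Gear 0 (driver, T0=28): tooth at mesh = N mod T0
  449 = 16 * 28 + 1, so 449 mod 28 = 1
  gear 0 tooth = 1
Gear 1 (driven, T1=19): tooth at mesh = (-N) mod T1
  449 = 23 * 19 + 12, so 449 mod 19 = 12
  (-449) mod 19 = (-12) mod 19 = 19 - 12 = 7
Mesh after 449 steps: gear-0 tooth 1 meets gear-1 tooth 7

Answer: 1 7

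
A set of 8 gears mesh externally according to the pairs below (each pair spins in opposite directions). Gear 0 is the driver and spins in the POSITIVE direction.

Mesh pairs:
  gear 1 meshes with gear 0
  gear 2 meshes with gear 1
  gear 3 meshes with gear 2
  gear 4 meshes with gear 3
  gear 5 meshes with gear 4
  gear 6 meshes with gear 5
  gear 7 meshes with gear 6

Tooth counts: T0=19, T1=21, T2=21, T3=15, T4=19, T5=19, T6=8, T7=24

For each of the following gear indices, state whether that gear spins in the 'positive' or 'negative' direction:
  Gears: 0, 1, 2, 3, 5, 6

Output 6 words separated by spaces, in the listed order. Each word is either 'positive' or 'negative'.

Answer: positive negative positive negative negative positive

Derivation:
Gear 0 (driver): positive (depth 0)
  gear 1: meshes with gear 0 -> depth 1 -> negative (opposite of gear 0)
  gear 2: meshes with gear 1 -> depth 2 -> positive (opposite of gear 1)
  gear 3: meshes with gear 2 -> depth 3 -> negative (opposite of gear 2)
  gear 4: meshes with gear 3 -> depth 4 -> positive (opposite of gear 3)
  gear 5: meshes with gear 4 -> depth 5 -> negative (opposite of gear 4)
  gear 6: meshes with gear 5 -> depth 6 -> positive (opposite of gear 5)
  gear 7: meshes with gear 6 -> depth 7 -> negative (opposite of gear 6)
Queried indices 0, 1, 2, 3, 5, 6 -> positive, negative, positive, negative, negative, positive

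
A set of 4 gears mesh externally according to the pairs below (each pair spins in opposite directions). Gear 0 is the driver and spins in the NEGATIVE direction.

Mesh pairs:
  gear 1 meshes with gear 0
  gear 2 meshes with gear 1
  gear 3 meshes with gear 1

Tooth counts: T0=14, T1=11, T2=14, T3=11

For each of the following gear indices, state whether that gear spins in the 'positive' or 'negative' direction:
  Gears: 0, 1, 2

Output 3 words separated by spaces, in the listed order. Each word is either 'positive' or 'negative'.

Answer: negative positive negative

Derivation:
Gear 0 (driver): negative (depth 0)
  gear 1: meshes with gear 0 -> depth 1 -> positive (opposite of gear 0)
  gear 2: meshes with gear 1 -> depth 2 -> negative (opposite of gear 1)
  gear 3: meshes with gear 1 -> depth 2 -> negative (opposite of gear 1)
Queried indices 0, 1, 2 -> negative, positive, negative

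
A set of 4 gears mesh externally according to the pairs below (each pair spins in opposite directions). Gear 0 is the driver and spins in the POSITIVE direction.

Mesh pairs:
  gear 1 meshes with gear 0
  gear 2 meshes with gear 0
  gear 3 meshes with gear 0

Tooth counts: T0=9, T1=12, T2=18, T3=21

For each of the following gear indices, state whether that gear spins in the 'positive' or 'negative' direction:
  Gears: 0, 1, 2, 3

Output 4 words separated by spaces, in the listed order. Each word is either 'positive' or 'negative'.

Answer: positive negative negative negative

Derivation:
Gear 0 (driver): positive (depth 0)
  gear 1: meshes with gear 0 -> depth 1 -> negative (opposite of gear 0)
  gear 2: meshes with gear 0 -> depth 1 -> negative (opposite of gear 0)
  gear 3: meshes with gear 0 -> depth 1 -> negative (opposite of gear 0)
Queried indices 0, 1, 2, 3 -> positive, negative, negative, negative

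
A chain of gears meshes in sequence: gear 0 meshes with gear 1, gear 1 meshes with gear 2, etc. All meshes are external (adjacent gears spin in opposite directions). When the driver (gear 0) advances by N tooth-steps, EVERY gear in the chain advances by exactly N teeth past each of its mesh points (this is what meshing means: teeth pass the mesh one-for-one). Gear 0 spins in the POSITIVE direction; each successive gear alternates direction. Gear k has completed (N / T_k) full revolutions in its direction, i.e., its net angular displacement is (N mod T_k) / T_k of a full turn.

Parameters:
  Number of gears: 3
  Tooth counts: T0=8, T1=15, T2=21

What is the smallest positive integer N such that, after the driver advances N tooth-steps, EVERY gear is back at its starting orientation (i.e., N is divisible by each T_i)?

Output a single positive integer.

Answer: 840

Derivation:
Gear k returns to start when N is a multiple of T_k.
All gears at start simultaneously when N is a common multiple of [8, 15, 21]; the smallest such N is lcm(8, 15, 21).
Start: lcm = T0 = 8
Fold in T1=15: gcd(8, 15) = 1; lcm(8, 15) = 8 * 15 / 1 = 120 / 1 = 120
Fold in T2=21: gcd(120, 21) = 3; lcm(120, 21) = 120 * 21 / 3 = 2520 / 3 = 840
Full cycle length = 840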